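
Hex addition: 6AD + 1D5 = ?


Align and add column by column (LSB to MSB, each column mod 16 with carry):
  06AD
+ 01D5
  ----
  col 0: D(13) + 5(5) + 0 (carry in) = 18 → 2(2), carry out 1
  col 1: A(10) + D(13) + 1 (carry in) = 24 → 8(8), carry out 1
  col 2: 6(6) + 1(1) + 1 (carry in) = 8 → 8(8), carry out 0
  col 3: 0(0) + 0(0) + 0 (carry in) = 0 → 0(0), carry out 0
Reading digits MSB→LSB: 0882
Strip leading zeros: 882
= 0x882


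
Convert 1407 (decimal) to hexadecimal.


Divide by 16 repeatedly:
1407 ÷ 16 = 87 remainder 15 (F)
87 ÷ 16 = 5 remainder 7 (7)
5 ÷ 16 = 0 remainder 5 (5)
Reading remainders bottom-up:
= 0x57F


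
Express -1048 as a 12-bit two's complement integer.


Original: 010000011000
Step 1 - Invert all bits: 101111100111
Step 2 - Add 1: 101111100111 + 1
= 101111101000 (represents -1048)


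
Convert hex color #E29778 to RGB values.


Hex: #E29778
R = E2₁₆ = 226
G = 97₁₆ = 151
B = 78₁₆ = 120
= RGB(226, 151, 120)


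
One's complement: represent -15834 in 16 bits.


Original: 0011110111011010
Invert all bits:
  bit 0: 0 → 1
  bit 1: 0 → 1
  bit 2: 1 → 0
  bit 3: 1 → 0
  bit 4: 1 → 0
  bit 5: 1 → 0
  bit 6: 0 → 1
  bit 7: 1 → 0
  bit 8: 1 → 0
  bit 9: 1 → 0
  bit 10: 0 → 1
  bit 11: 1 → 0
  bit 12: 1 → 0
  bit 13: 0 → 1
  bit 14: 1 → 0
  bit 15: 0 → 1
= 1100001000100101


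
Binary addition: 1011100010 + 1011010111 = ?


Align and add column by column (LSB to MSB, carry propagating):
  01011100010
+ 01011010111
  -----------
  col 0: 0 + 1 + 0 (carry in) = 1 → bit 1, carry out 0
  col 1: 1 + 1 + 0 (carry in) = 2 → bit 0, carry out 1
  col 2: 0 + 1 + 1 (carry in) = 2 → bit 0, carry out 1
  col 3: 0 + 0 + 1 (carry in) = 1 → bit 1, carry out 0
  col 4: 0 + 1 + 0 (carry in) = 1 → bit 1, carry out 0
  col 5: 1 + 0 + 0 (carry in) = 1 → bit 1, carry out 0
  col 6: 1 + 1 + 0 (carry in) = 2 → bit 0, carry out 1
  col 7: 1 + 1 + 1 (carry in) = 3 → bit 1, carry out 1
  col 8: 0 + 0 + 1 (carry in) = 1 → bit 1, carry out 0
  col 9: 1 + 1 + 0 (carry in) = 2 → bit 0, carry out 1
  col 10: 0 + 0 + 1 (carry in) = 1 → bit 1, carry out 0
Reading bits MSB→LSB: 10110111001
Strip leading zeros: 10110111001
= 10110111001


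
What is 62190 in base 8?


Divide by 8 repeatedly:
62190 ÷ 8 = 7773 remainder 6
7773 ÷ 8 = 971 remainder 5
971 ÷ 8 = 121 remainder 3
121 ÷ 8 = 15 remainder 1
15 ÷ 8 = 1 remainder 7
1 ÷ 8 = 0 remainder 1
Reading remainders bottom-up:
= 0o171356


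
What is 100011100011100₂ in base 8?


Group into 3-bit groups: 100011100011100
  100 = 4
  011 = 3
  100 = 4
  011 = 3
  100 = 4
= 0o43434


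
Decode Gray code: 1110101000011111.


Gray code: 1110101000011111
MSB stays the same: 1
Each subsequent bit = prev_binary XOR current_gray:
  B[1] = 1 XOR 1 = 0
  B[2] = 0 XOR 1 = 1
  B[3] = 1 XOR 0 = 1
  B[4] = 1 XOR 1 = 0
  B[5] = 0 XOR 0 = 0
  B[6] = 0 XOR 1 = 1
  B[7] = 1 XOR 0 = 1
  B[8] = 1 XOR 0 = 1
  B[9] = 1 XOR 0 = 1
  B[10] = 1 XOR 0 = 1
  B[11] = 1 XOR 1 = 0
  B[12] = 0 XOR 1 = 1
  B[13] = 1 XOR 1 = 0
  B[14] = 0 XOR 1 = 1
  B[15] = 1 XOR 1 = 0
= 1011001111101010 (46058 decimal)


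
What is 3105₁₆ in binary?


Each hex digit → 4 binary bits:
  3 = 0011
  1 = 0001
  0 = 0000
  5 = 0101
Concatenate: 0011 0001 0000 0101
= 0011000100000101


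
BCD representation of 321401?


Each digit → 4-bit binary:
  3 → 0011
  2 → 0010
  1 → 0001
  4 → 0100
  0 → 0000
  1 → 0001
= 0011 0010 0001 0100 0000 0001


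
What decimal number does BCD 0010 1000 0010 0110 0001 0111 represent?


Each 4-bit group → digit:
  0010 → 2
  1000 → 8
  0010 → 2
  0110 → 6
  0001 → 1
  0111 → 7
= 282617


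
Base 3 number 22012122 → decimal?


Positional values (base 3):
  2 × 3^0 = 2 × 1 = 2
  2 × 3^1 = 2 × 3 = 6
  1 × 3^2 = 1 × 9 = 9
  2 × 3^3 = 2 × 27 = 54
  1 × 3^4 = 1 × 81 = 81
  0 × 3^5 = 0 × 243 = 0
  2 × 3^6 = 2 × 729 = 1458
  2 × 3^7 = 2 × 2187 = 4374
Sum = 2 + 6 + 9 + 54 + 81 + 0 + 1458 + 4374
= 5984


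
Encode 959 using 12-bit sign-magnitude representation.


Sign bit: 0 (positive)
Magnitude: 959 = 01110111111
= 001110111111


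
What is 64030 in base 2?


Divide by 2 repeatedly:
64030 ÷ 2 = 32015 remainder 0
32015 ÷ 2 = 16007 remainder 1
16007 ÷ 2 = 8003 remainder 1
8003 ÷ 2 = 4001 remainder 1
4001 ÷ 2 = 2000 remainder 1
2000 ÷ 2 = 1000 remainder 0
1000 ÷ 2 = 500 remainder 0
500 ÷ 2 = 250 remainder 0
250 ÷ 2 = 125 remainder 0
125 ÷ 2 = 62 remainder 1
62 ÷ 2 = 31 remainder 0
31 ÷ 2 = 15 remainder 1
15 ÷ 2 = 7 remainder 1
7 ÷ 2 = 3 remainder 1
3 ÷ 2 = 1 remainder 1
1 ÷ 2 = 0 remainder 1
Reading remainders bottom-up:
= 1111101000011110


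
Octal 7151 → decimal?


Positional values:
Position 0: 1 × 8^0 = 1
Position 1: 5 × 8^1 = 40
Position 2: 1 × 8^2 = 64
Position 3: 7 × 8^3 = 3584
Sum = 1 + 40 + 64 + 3584
= 3689


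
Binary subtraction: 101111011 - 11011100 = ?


Align and subtract column by column (LSB to MSB, borrowing when needed):
  101111011
- 011011100
  ---------
  col 0: (1 - 0 borrow-in) - 0 → 1 - 0 = 1, borrow out 0
  col 1: (1 - 0 borrow-in) - 0 → 1 - 0 = 1, borrow out 0
  col 2: (0 - 0 borrow-in) - 1 → borrow from next column: (0+2) - 1 = 1, borrow out 1
  col 3: (1 - 1 borrow-in) - 1 → borrow from next column: (0+2) - 1 = 1, borrow out 1
  col 4: (1 - 1 borrow-in) - 1 → borrow from next column: (0+2) - 1 = 1, borrow out 1
  col 5: (1 - 1 borrow-in) - 0 → 0 - 0 = 0, borrow out 0
  col 6: (1 - 0 borrow-in) - 1 → 1 - 1 = 0, borrow out 0
  col 7: (0 - 0 borrow-in) - 1 → borrow from next column: (0+2) - 1 = 1, borrow out 1
  col 8: (1 - 1 borrow-in) - 0 → 0 - 0 = 0, borrow out 0
Reading bits MSB→LSB: 010011111
Strip leading zeros: 10011111
= 10011111


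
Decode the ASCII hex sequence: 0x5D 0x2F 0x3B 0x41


Codes (hex): 0x5D 0x2F 0x3B 0x41
Per-code ASCII lookup:
  0x5D = 93  (special character) → ']'
  0x2F = 47  (special character) → '/'
  0x3B = 59  (special character) → ';'
  0x41 = 65  (range 65-90: uppercase, 65 - 65 = 0) → 'A'
= ']/;A'


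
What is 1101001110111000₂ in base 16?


Group into 4-bit nibbles: 1101001110111000
  1101 = D
  0011 = 3
  1011 = B
  1000 = 8
= 0xD3B8


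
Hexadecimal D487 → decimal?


Positional values:
Position 0: 7 × 16^0 = 7 × 1 = 7
Position 1: 8 × 16^1 = 8 × 16 = 128
Position 2: 4 × 16^2 = 4 × 256 = 1024
Position 3: D × 16^3 = 13 × 4096 = 53248
Sum = 7 + 128 + 1024 + 53248
= 54407


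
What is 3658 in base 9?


Divide by 9 repeatedly:
3658 ÷ 9 = 406 remainder 4
406 ÷ 9 = 45 remainder 1
45 ÷ 9 = 5 remainder 0
5 ÷ 9 = 0 remainder 5
Reading remainders bottom-up:
= 5014


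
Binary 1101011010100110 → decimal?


Positional values:
Bit 1: 1 × 2^1 = 2
Bit 2: 1 × 2^2 = 4
Bit 5: 1 × 2^5 = 32
Bit 7: 1 × 2^7 = 128
Bit 9: 1 × 2^9 = 512
Bit 10: 1 × 2^10 = 1024
Bit 12: 1 × 2^12 = 4096
Bit 14: 1 × 2^14 = 16384
Bit 15: 1 × 2^15 = 32768
Sum = 2 + 4 + 32 + 128 + 512 + 1024 + 4096 + 16384 + 32768
= 54950


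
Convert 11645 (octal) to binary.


Each octal digit → 3 binary bits:
  1 = 001
  1 = 001
  6 = 110
  4 = 100
  5 = 101
Concatenate: 001 001 110 100 101
= 001001110100101


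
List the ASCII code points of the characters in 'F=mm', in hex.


String: 'F=mm'  (4 characters)
Per-character ASCII lookup:
  'F': uppercase starts at 65: 'F' = 65 + 5 = 70 → 0x46
  '=': special character: '=' = 61 → 0x3D
  'm': lowercase starts at 97: 'm' = 97 + 12 = 109 → 0x6D
  'm': lowercase starts at 97: 'm' = 97 + 12 = 109 → 0x6D
= 0x46 0x3D 0x6D 0x6D


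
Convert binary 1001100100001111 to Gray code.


Binary: 1001100100001111
Gray code: G = B XOR (B >> 1)
B >> 1 = 0100110010000111
1001100100001111 XOR 0100110010000111:
  1 XOR 0 = 1
  0 XOR 1 = 1
  0 XOR 0 = 0
  1 XOR 0 = 1
  1 XOR 1 = 0
  0 XOR 1 = 1
  0 XOR 0 = 0
  1 XOR 0 = 1
  0 XOR 1 = 1
  0 XOR 0 = 0
  0 XOR 0 = 0
  0 XOR 0 = 0
  1 XOR 0 = 1
  1 XOR 1 = 0
  1 XOR 1 = 0
  1 XOR 1 = 0
= 1101010110001000


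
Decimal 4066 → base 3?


Divide by 3 repeatedly:
4066 ÷ 3 = 1355 remainder 1
1355 ÷ 3 = 451 remainder 2
451 ÷ 3 = 150 remainder 1
150 ÷ 3 = 50 remainder 0
50 ÷ 3 = 16 remainder 2
16 ÷ 3 = 5 remainder 1
5 ÷ 3 = 1 remainder 2
1 ÷ 3 = 0 remainder 1
Reading remainders bottom-up:
= 12120121


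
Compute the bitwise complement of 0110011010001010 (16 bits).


Original: 0110011010001010
Invert all bits:
  bit 0: 0 → 1
  bit 1: 1 → 0
  bit 2: 1 → 0
  bit 3: 0 → 1
  bit 4: 0 → 1
  bit 5: 1 → 0
  bit 6: 1 → 0
  bit 7: 0 → 1
  bit 8: 1 → 0
  bit 9: 0 → 1
  bit 10: 0 → 1
  bit 11: 0 → 1
  bit 12: 1 → 0
  bit 13: 0 → 1
  bit 14: 1 → 0
  bit 15: 0 → 1
= 1001100101110101


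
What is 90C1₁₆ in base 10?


Positional values:
Position 0: 1 × 16^0 = 1 × 1 = 1
Position 1: C × 16^1 = 12 × 16 = 192
Position 2: 0 × 16^2 = 0 × 256 = 0
Position 3: 9 × 16^3 = 9 × 4096 = 36864
Sum = 1 + 192 + 0 + 36864
= 37057


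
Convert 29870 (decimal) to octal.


Divide by 8 repeatedly:
29870 ÷ 8 = 3733 remainder 6
3733 ÷ 8 = 466 remainder 5
466 ÷ 8 = 58 remainder 2
58 ÷ 8 = 7 remainder 2
7 ÷ 8 = 0 remainder 7
Reading remainders bottom-up:
= 0o72256


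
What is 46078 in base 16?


Divide by 16 repeatedly:
46078 ÷ 16 = 2879 remainder 14 (E)
2879 ÷ 16 = 179 remainder 15 (F)
179 ÷ 16 = 11 remainder 3 (3)
11 ÷ 16 = 0 remainder 11 (B)
Reading remainders bottom-up:
= 0xB3FE


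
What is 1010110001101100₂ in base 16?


Group into 4-bit nibbles: 1010110001101100
  1010 = A
  1100 = C
  0110 = 6
  1100 = C
= 0xAC6C


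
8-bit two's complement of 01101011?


Original: 01101011
Step 1 - Invert all bits: 10010100
Step 2 - Add 1: 10010100 + 1
= 10010101 (represents -107)


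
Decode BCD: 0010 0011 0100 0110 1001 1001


Each 4-bit group → digit:
  0010 → 2
  0011 → 3
  0100 → 4
  0110 → 6
  1001 → 9
  1001 → 9
= 234699


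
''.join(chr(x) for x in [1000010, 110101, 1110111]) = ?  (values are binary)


Codes (binary): 1000010 110101 1110111
Per-code ASCII lookup:
  1000010 = 66  (range 65-90: uppercase, 66 - 65 = 1) → 'B'
  110101 = 53  (range 48-57: digits, 53 - 48 = 5) → '5'
  1110111 = 119  (range 97-122: lowercase, 119 - 97 = 22) → 'w'
= 'B5w'


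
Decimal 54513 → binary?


Divide by 2 repeatedly:
54513 ÷ 2 = 27256 remainder 1
27256 ÷ 2 = 13628 remainder 0
13628 ÷ 2 = 6814 remainder 0
6814 ÷ 2 = 3407 remainder 0
3407 ÷ 2 = 1703 remainder 1
1703 ÷ 2 = 851 remainder 1
851 ÷ 2 = 425 remainder 1
425 ÷ 2 = 212 remainder 1
212 ÷ 2 = 106 remainder 0
106 ÷ 2 = 53 remainder 0
53 ÷ 2 = 26 remainder 1
26 ÷ 2 = 13 remainder 0
13 ÷ 2 = 6 remainder 1
6 ÷ 2 = 3 remainder 0
3 ÷ 2 = 1 remainder 1
1 ÷ 2 = 0 remainder 1
Reading remainders bottom-up:
= 1101010011110001


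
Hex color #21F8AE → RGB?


Hex: #21F8AE
R = 21₁₆ = 33
G = F8₁₆ = 248
B = AE₁₆ = 174
= RGB(33, 248, 174)


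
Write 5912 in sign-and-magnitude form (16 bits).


Sign bit: 0 (positive)
Magnitude: 5912 = 001011100011000
= 0001011100011000


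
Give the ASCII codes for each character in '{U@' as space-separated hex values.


String: '{U@'  (3 characters)
Per-character ASCII lookup:
  '{': special character: '{' = 123 → 0x7B
  'U': uppercase starts at 65: 'U' = 65 + 20 = 85 → 0x55
  '@': special character: '@' = 64 → 0x40
= 0x7B 0x55 0x40


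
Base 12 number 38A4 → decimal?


Positional values (base 12):
  4 × 12^0 = 4 × 1 = 4
  A × 12^1 = 10 × 12 = 120
  8 × 12^2 = 8 × 144 = 1152
  3 × 12^3 = 3 × 1728 = 5184
Sum = 4 + 120 + 1152 + 5184
= 6460


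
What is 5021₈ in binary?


Each octal digit → 3 binary bits:
  5 = 101
  0 = 000
  2 = 010
  1 = 001
Concatenate: 101 000 010 001
= 101000010001


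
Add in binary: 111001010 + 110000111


Align and add column by column (LSB to MSB, carry propagating):
  0111001010
+ 0110000111
  ----------
  col 0: 0 + 1 + 0 (carry in) = 1 → bit 1, carry out 0
  col 1: 1 + 1 + 0 (carry in) = 2 → bit 0, carry out 1
  col 2: 0 + 1 + 1 (carry in) = 2 → bit 0, carry out 1
  col 3: 1 + 0 + 1 (carry in) = 2 → bit 0, carry out 1
  col 4: 0 + 0 + 1 (carry in) = 1 → bit 1, carry out 0
  col 5: 0 + 0 + 0 (carry in) = 0 → bit 0, carry out 0
  col 6: 1 + 0 + 0 (carry in) = 1 → bit 1, carry out 0
  col 7: 1 + 1 + 0 (carry in) = 2 → bit 0, carry out 1
  col 8: 1 + 1 + 1 (carry in) = 3 → bit 1, carry out 1
  col 9: 0 + 0 + 1 (carry in) = 1 → bit 1, carry out 0
Reading bits MSB→LSB: 1101010001
Strip leading zeros: 1101010001
= 1101010001


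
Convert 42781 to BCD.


Each digit → 4-bit binary:
  4 → 0100
  2 → 0010
  7 → 0111
  8 → 1000
  1 → 0001
= 0100 0010 0111 1000 0001


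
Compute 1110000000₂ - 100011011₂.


Align and subtract column by column (LSB to MSB, borrowing when needed):
  1110000000
- 0100011011
  ----------
  col 0: (0 - 0 borrow-in) - 1 → borrow from next column: (0+2) - 1 = 1, borrow out 1
  col 1: (0 - 1 borrow-in) - 1 → borrow from next column: (-1+2) - 1 = 0, borrow out 1
  col 2: (0 - 1 borrow-in) - 0 → borrow from next column: (-1+2) - 0 = 1, borrow out 1
  col 3: (0 - 1 borrow-in) - 1 → borrow from next column: (-1+2) - 1 = 0, borrow out 1
  col 4: (0 - 1 borrow-in) - 1 → borrow from next column: (-1+2) - 1 = 0, borrow out 1
  col 5: (0 - 1 borrow-in) - 0 → borrow from next column: (-1+2) - 0 = 1, borrow out 1
  col 6: (0 - 1 borrow-in) - 0 → borrow from next column: (-1+2) - 0 = 1, borrow out 1
  col 7: (1 - 1 borrow-in) - 0 → 0 - 0 = 0, borrow out 0
  col 8: (1 - 0 borrow-in) - 1 → 1 - 1 = 0, borrow out 0
  col 9: (1 - 0 borrow-in) - 0 → 1 - 0 = 1, borrow out 0
Reading bits MSB→LSB: 1001100101
Strip leading zeros: 1001100101
= 1001100101


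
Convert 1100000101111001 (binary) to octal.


Group into 3-bit groups: 001100000101111001
  001 = 1
  100 = 4
  000 = 0
  101 = 5
  111 = 7
  001 = 1
= 0o140571


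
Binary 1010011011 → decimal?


Positional values:
Bit 0: 1 × 2^0 = 1
Bit 1: 1 × 2^1 = 2
Bit 3: 1 × 2^3 = 8
Bit 4: 1 × 2^4 = 16
Bit 7: 1 × 2^7 = 128
Bit 9: 1 × 2^9 = 512
Sum = 1 + 2 + 8 + 16 + 128 + 512
= 667


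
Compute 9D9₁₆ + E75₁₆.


Align and add column by column (LSB to MSB, each column mod 16 with carry):
  09D9
+ 0E75
  ----
  col 0: 9(9) + 5(5) + 0 (carry in) = 14 → E(14), carry out 0
  col 1: D(13) + 7(7) + 0 (carry in) = 20 → 4(4), carry out 1
  col 2: 9(9) + E(14) + 1 (carry in) = 24 → 8(8), carry out 1
  col 3: 0(0) + 0(0) + 1 (carry in) = 1 → 1(1), carry out 0
Reading digits MSB→LSB: 184E
Strip leading zeros: 184E
= 0x184E


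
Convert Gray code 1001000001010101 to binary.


Gray code: 1001000001010101
MSB stays the same: 1
Each subsequent bit = prev_binary XOR current_gray:
  B[1] = 1 XOR 0 = 1
  B[2] = 1 XOR 0 = 1
  B[3] = 1 XOR 1 = 0
  B[4] = 0 XOR 0 = 0
  B[5] = 0 XOR 0 = 0
  B[6] = 0 XOR 0 = 0
  B[7] = 0 XOR 0 = 0
  B[8] = 0 XOR 0 = 0
  B[9] = 0 XOR 1 = 1
  B[10] = 1 XOR 0 = 1
  B[11] = 1 XOR 1 = 0
  B[12] = 0 XOR 0 = 0
  B[13] = 0 XOR 1 = 1
  B[14] = 1 XOR 0 = 1
  B[15] = 1 XOR 1 = 0
= 1110000001100110 (57446 decimal)


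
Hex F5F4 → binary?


Each hex digit → 4 binary bits:
  F = 1111
  5 = 0101
  F = 1111
  4 = 0100
Concatenate: 1111 0101 1111 0100
= 1111010111110100


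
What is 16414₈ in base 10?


Positional values:
Position 0: 4 × 8^0 = 4
Position 1: 1 × 8^1 = 8
Position 2: 4 × 8^2 = 256
Position 3: 6 × 8^3 = 3072
Position 4: 1 × 8^4 = 4096
Sum = 4 + 8 + 256 + 3072 + 4096
= 7436


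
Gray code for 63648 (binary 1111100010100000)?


Binary: 1111100010100000
Gray code: G = B XOR (B >> 1)
B >> 1 = 0111110001010000
1111100010100000 XOR 0111110001010000:
  1 XOR 0 = 1
  1 XOR 1 = 0
  1 XOR 1 = 0
  1 XOR 1 = 0
  1 XOR 1 = 0
  0 XOR 1 = 1
  0 XOR 0 = 0
  0 XOR 0 = 0
  1 XOR 0 = 1
  0 XOR 1 = 1
  1 XOR 0 = 1
  0 XOR 1 = 1
  0 XOR 0 = 0
  0 XOR 0 = 0
  0 XOR 0 = 0
  0 XOR 0 = 0
= 1000010011110000


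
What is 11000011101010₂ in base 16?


Group into 4-bit nibbles: 0011000011101010
  0011 = 3
  0000 = 0
  1110 = E
  1010 = A
= 0x30EA


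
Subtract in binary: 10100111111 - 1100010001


Align and subtract column by column (LSB to MSB, borrowing when needed):
  10100111111
- 01100010001
  -----------
  col 0: (1 - 0 borrow-in) - 1 → 1 - 1 = 0, borrow out 0
  col 1: (1 - 0 borrow-in) - 0 → 1 - 0 = 1, borrow out 0
  col 2: (1 - 0 borrow-in) - 0 → 1 - 0 = 1, borrow out 0
  col 3: (1 - 0 borrow-in) - 0 → 1 - 0 = 1, borrow out 0
  col 4: (1 - 0 borrow-in) - 1 → 1 - 1 = 0, borrow out 0
  col 5: (1 - 0 borrow-in) - 0 → 1 - 0 = 1, borrow out 0
  col 6: (0 - 0 borrow-in) - 0 → 0 - 0 = 0, borrow out 0
  col 7: (0 - 0 borrow-in) - 0 → 0 - 0 = 0, borrow out 0
  col 8: (1 - 0 borrow-in) - 1 → 1 - 1 = 0, borrow out 0
  col 9: (0 - 0 borrow-in) - 1 → borrow from next column: (0+2) - 1 = 1, borrow out 1
  col 10: (1 - 1 borrow-in) - 0 → 0 - 0 = 0, borrow out 0
Reading bits MSB→LSB: 01000101110
Strip leading zeros: 1000101110
= 1000101110


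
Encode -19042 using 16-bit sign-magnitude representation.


Sign bit: 1 (negative)
Magnitude: 19042 = 100101001100010
= 1100101001100010


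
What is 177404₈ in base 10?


Positional values:
Position 0: 4 × 8^0 = 4
Position 1: 0 × 8^1 = 0
Position 2: 4 × 8^2 = 256
Position 3: 7 × 8^3 = 3584
Position 4: 7 × 8^4 = 28672
Position 5: 1 × 8^5 = 32768
Sum = 4 + 0 + 256 + 3584 + 28672 + 32768
= 65284


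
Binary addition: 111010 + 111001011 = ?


Align and add column by column (LSB to MSB, carry propagating):
  0000111010
+ 0111001011
  ----------
  col 0: 0 + 1 + 0 (carry in) = 1 → bit 1, carry out 0
  col 1: 1 + 1 + 0 (carry in) = 2 → bit 0, carry out 1
  col 2: 0 + 0 + 1 (carry in) = 1 → bit 1, carry out 0
  col 3: 1 + 1 + 0 (carry in) = 2 → bit 0, carry out 1
  col 4: 1 + 0 + 1 (carry in) = 2 → bit 0, carry out 1
  col 5: 1 + 0 + 1 (carry in) = 2 → bit 0, carry out 1
  col 6: 0 + 1 + 1 (carry in) = 2 → bit 0, carry out 1
  col 7: 0 + 1 + 1 (carry in) = 2 → bit 0, carry out 1
  col 8: 0 + 1 + 1 (carry in) = 2 → bit 0, carry out 1
  col 9: 0 + 0 + 1 (carry in) = 1 → bit 1, carry out 0
Reading bits MSB→LSB: 1000000101
Strip leading zeros: 1000000101
= 1000000101


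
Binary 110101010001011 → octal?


Group into 3-bit groups: 110101010001011
  110 = 6
  101 = 5
  010 = 2
  001 = 1
  011 = 3
= 0o65213


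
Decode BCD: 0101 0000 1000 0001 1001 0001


Each 4-bit group → digit:
  0101 → 5
  0000 → 0
  1000 → 8
  0001 → 1
  1001 → 9
  0001 → 1
= 508191


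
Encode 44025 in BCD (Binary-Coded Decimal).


Each digit → 4-bit binary:
  4 → 0100
  4 → 0100
  0 → 0000
  2 → 0010
  5 → 0101
= 0100 0100 0000 0010 0101


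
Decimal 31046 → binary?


Divide by 2 repeatedly:
31046 ÷ 2 = 15523 remainder 0
15523 ÷ 2 = 7761 remainder 1
7761 ÷ 2 = 3880 remainder 1
3880 ÷ 2 = 1940 remainder 0
1940 ÷ 2 = 970 remainder 0
970 ÷ 2 = 485 remainder 0
485 ÷ 2 = 242 remainder 1
242 ÷ 2 = 121 remainder 0
121 ÷ 2 = 60 remainder 1
60 ÷ 2 = 30 remainder 0
30 ÷ 2 = 15 remainder 0
15 ÷ 2 = 7 remainder 1
7 ÷ 2 = 3 remainder 1
3 ÷ 2 = 1 remainder 1
1 ÷ 2 = 0 remainder 1
Reading remainders bottom-up:
= 111100101000110


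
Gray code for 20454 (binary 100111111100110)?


Binary: 100111111100110
Gray code: G = B XOR (B >> 1)
B >> 1 = 010011111110011
100111111100110 XOR 010011111110011:
  1 XOR 0 = 1
  0 XOR 1 = 1
  0 XOR 0 = 0
  1 XOR 0 = 1
  1 XOR 1 = 0
  1 XOR 1 = 0
  1 XOR 1 = 0
  1 XOR 1 = 0
  1 XOR 1 = 0
  1 XOR 1 = 0
  0 XOR 1 = 1
  0 XOR 0 = 0
  1 XOR 0 = 1
  1 XOR 1 = 0
  0 XOR 1 = 1
= 110100000010101


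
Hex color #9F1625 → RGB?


Hex: #9F1625
R = 9F₁₆ = 159
G = 16₁₆ = 22
B = 25₁₆ = 37
= RGB(159, 22, 37)


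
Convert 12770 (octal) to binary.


Each octal digit → 3 binary bits:
  1 = 001
  2 = 010
  7 = 111
  7 = 111
  0 = 000
Concatenate: 001 010 111 111 000
= 001010111111000


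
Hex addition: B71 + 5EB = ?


Align and add column by column (LSB to MSB, each column mod 16 with carry):
  0B71
+ 05EB
  ----
  col 0: 1(1) + B(11) + 0 (carry in) = 12 → C(12), carry out 0
  col 1: 7(7) + E(14) + 0 (carry in) = 21 → 5(5), carry out 1
  col 2: B(11) + 5(5) + 1 (carry in) = 17 → 1(1), carry out 1
  col 3: 0(0) + 0(0) + 1 (carry in) = 1 → 1(1), carry out 0
Reading digits MSB→LSB: 115C
Strip leading zeros: 115C
= 0x115C


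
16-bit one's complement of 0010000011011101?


Original: 0010000011011101
Invert all bits:
  bit 0: 0 → 1
  bit 1: 0 → 1
  bit 2: 1 → 0
  bit 3: 0 → 1
  bit 4: 0 → 1
  bit 5: 0 → 1
  bit 6: 0 → 1
  bit 7: 0 → 1
  bit 8: 1 → 0
  bit 9: 1 → 0
  bit 10: 0 → 1
  bit 11: 1 → 0
  bit 12: 1 → 0
  bit 13: 1 → 0
  bit 14: 0 → 1
  bit 15: 1 → 0
= 1101111100100010


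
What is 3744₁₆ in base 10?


Positional values:
Position 0: 4 × 16^0 = 4 × 1 = 4
Position 1: 4 × 16^1 = 4 × 16 = 64
Position 2: 7 × 16^2 = 7 × 256 = 1792
Position 3: 3 × 16^3 = 3 × 4096 = 12288
Sum = 4 + 64 + 1792 + 12288
= 14148


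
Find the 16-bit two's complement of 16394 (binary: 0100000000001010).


Original: 0100000000001010
Step 1 - Invert all bits: 1011111111110101
Step 2 - Add 1: 1011111111110101 + 1
= 1011111111110110 (represents -16394)


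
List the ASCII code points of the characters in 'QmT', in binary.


String: 'QmT'  (3 characters)
Per-character ASCII lookup:
  'Q': uppercase starts at 65: 'Q' = 65 + 16 = 81 → 1010001
  'm': lowercase starts at 97: 'm' = 97 + 12 = 109 → 1101101
  'T': uppercase starts at 65: 'T' = 65 + 19 = 84 → 1010100
= 1010001 1101101 1010100


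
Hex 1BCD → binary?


Each hex digit → 4 binary bits:
  1 = 0001
  B = 1011
  C = 1100
  D = 1101
Concatenate: 0001 1011 1100 1101
= 0001101111001101


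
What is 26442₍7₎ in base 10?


Positional values (base 7):
  2 × 7^0 = 2 × 1 = 2
  4 × 7^1 = 4 × 7 = 28
  4 × 7^2 = 4 × 49 = 196
  6 × 7^3 = 6 × 343 = 2058
  2 × 7^4 = 2 × 2401 = 4802
Sum = 2 + 28 + 196 + 2058 + 4802
= 7086


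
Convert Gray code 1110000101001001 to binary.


Gray code: 1110000101001001
MSB stays the same: 1
Each subsequent bit = prev_binary XOR current_gray:
  B[1] = 1 XOR 1 = 0
  B[2] = 0 XOR 1 = 1
  B[3] = 1 XOR 0 = 1
  B[4] = 1 XOR 0 = 1
  B[5] = 1 XOR 0 = 1
  B[6] = 1 XOR 0 = 1
  B[7] = 1 XOR 1 = 0
  B[8] = 0 XOR 0 = 0
  B[9] = 0 XOR 1 = 1
  B[10] = 1 XOR 0 = 1
  B[11] = 1 XOR 0 = 1
  B[12] = 1 XOR 1 = 0
  B[13] = 0 XOR 0 = 0
  B[14] = 0 XOR 0 = 0
  B[15] = 0 XOR 1 = 1
= 1011111001110001 (48753 decimal)


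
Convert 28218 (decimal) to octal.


Divide by 8 repeatedly:
28218 ÷ 8 = 3527 remainder 2
3527 ÷ 8 = 440 remainder 7
440 ÷ 8 = 55 remainder 0
55 ÷ 8 = 6 remainder 7
6 ÷ 8 = 0 remainder 6
Reading remainders bottom-up:
= 0o67072


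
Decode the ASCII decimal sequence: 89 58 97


Codes (decimal): 89 58 97
Per-code ASCII lookup:
  89  (range 65-90: uppercase, 89 - 65 = 24) → 'Y'
  58  (special character) → ':'
  97  (range 97-122: lowercase, 97 - 97 = 0) → 'a'
= 'Y:a'


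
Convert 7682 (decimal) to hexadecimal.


Divide by 16 repeatedly:
7682 ÷ 16 = 480 remainder 2 (2)
480 ÷ 16 = 30 remainder 0 (0)
30 ÷ 16 = 1 remainder 14 (E)
1 ÷ 16 = 0 remainder 1 (1)
Reading remainders bottom-up:
= 0x1E02


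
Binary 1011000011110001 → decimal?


Positional values:
Bit 0: 1 × 2^0 = 1
Bit 4: 1 × 2^4 = 16
Bit 5: 1 × 2^5 = 32
Bit 6: 1 × 2^6 = 64
Bit 7: 1 × 2^7 = 128
Bit 12: 1 × 2^12 = 4096
Bit 13: 1 × 2^13 = 8192
Bit 15: 1 × 2^15 = 32768
Sum = 1 + 16 + 32 + 64 + 128 + 4096 + 8192 + 32768
= 45297


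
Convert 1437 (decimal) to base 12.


Divide by 12 repeatedly:
1437 ÷ 12 = 119 remainder 9
119 ÷ 12 = 9 remainder 11
9 ÷ 12 = 0 remainder 9
Reading remainders bottom-up:
= 9B9


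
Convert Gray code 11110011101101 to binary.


Gray code: 11110011101101
MSB stays the same: 1
Each subsequent bit = prev_binary XOR current_gray:
  B[1] = 1 XOR 1 = 0
  B[2] = 0 XOR 1 = 1
  B[3] = 1 XOR 1 = 0
  B[4] = 0 XOR 0 = 0
  B[5] = 0 XOR 0 = 0
  B[6] = 0 XOR 1 = 1
  B[7] = 1 XOR 1 = 0
  B[8] = 0 XOR 1 = 1
  B[9] = 1 XOR 0 = 1
  B[10] = 1 XOR 1 = 0
  B[11] = 0 XOR 1 = 1
  B[12] = 1 XOR 0 = 1
  B[13] = 1 XOR 1 = 0
= 10100010110110 (10422 decimal)


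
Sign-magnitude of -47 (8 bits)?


Sign bit: 1 (negative)
Magnitude: 47 = 0101111
= 10101111


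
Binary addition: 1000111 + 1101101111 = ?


Align and add column by column (LSB to MSB, carry propagating):
  00001000111
+ 01101101111
  -----------
  col 0: 1 + 1 + 0 (carry in) = 2 → bit 0, carry out 1
  col 1: 1 + 1 + 1 (carry in) = 3 → bit 1, carry out 1
  col 2: 1 + 1 + 1 (carry in) = 3 → bit 1, carry out 1
  col 3: 0 + 1 + 1 (carry in) = 2 → bit 0, carry out 1
  col 4: 0 + 0 + 1 (carry in) = 1 → bit 1, carry out 0
  col 5: 0 + 1 + 0 (carry in) = 1 → bit 1, carry out 0
  col 6: 1 + 1 + 0 (carry in) = 2 → bit 0, carry out 1
  col 7: 0 + 0 + 1 (carry in) = 1 → bit 1, carry out 0
  col 8: 0 + 1 + 0 (carry in) = 1 → bit 1, carry out 0
  col 9: 0 + 1 + 0 (carry in) = 1 → bit 1, carry out 0
  col 10: 0 + 0 + 0 (carry in) = 0 → bit 0, carry out 0
Reading bits MSB→LSB: 01110110110
Strip leading zeros: 1110110110
= 1110110110


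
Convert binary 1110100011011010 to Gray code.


Binary: 1110100011011010
Gray code: G = B XOR (B >> 1)
B >> 1 = 0111010001101101
1110100011011010 XOR 0111010001101101:
  1 XOR 0 = 1
  1 XOR 1 = 0
  1 XOR 1 = 0
  0 XOR 1 = 1
  1 XOR 0 = 1
  0 XOR 1 = 1
  0 XOR 0 = 0
  0 XOR 0 = 0
  1 XOR 0 = 1
  1 XOR 1 = 0
  0 XOR 1 = 1
  1 XOR 0 = 1
  1 XOR 1 = 0
  0 XOR 1 = 1
  1 XOR 0 = 1
  0 XOR 1 = 1
= 1001110010110111


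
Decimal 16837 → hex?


Divide by 16 repeatedly:
16837 ÷ 16 = 1052 remainder 5 (5)
1052 ÷ 16 = 65 remainder 12 (C)
65 ÷ 16 = 4 remainder 1 (1)
4 ÷ 16 = 0 remainder 4 (4)
Reading remainders bottom-up:
= 0x41C5


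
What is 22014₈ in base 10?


Positional values:
Position 0: 4 × 8^0 = 4
Position 1: 1 × 8^1 = 8
Position 2: 0 × 8^2 = 0
Position 3: 2 × 8^3 = 1024
Position 4: 2 × 8^4 = 8192
Sum = 4 + 8 + 0 + 1024 + 8192
= 9228


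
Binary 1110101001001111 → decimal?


Positional values:
Bit 0: 1 × 2^0 = 1
Bit 1: 1 × 2^1 = 2
Bit 2: 1 × 2^2 = 4
Bit 3: 1 × 2^3 = 8
Bit 6: 1 × 2^6 = 64
Bit 9: 1 × 2^9 = 512
Bit 11: 1 × 2^11 = 2048
Bit 13: 1 × 2^13 = 8192
Bit 14: 1 × 2^14 = 16384
Bit 15: 1 × 2^15 = 32768
Sum = 1 + 2 + 4 + 8 + 64 + 512 + 2048 + 8192 + 16384 + 32768
= 59983


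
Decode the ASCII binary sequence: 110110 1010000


Codes (binary): 110110 1010000
Per-code ASCII lookup:
  110110 = 54  (range 48-57: digits, 54 - 48 = 6) → '6'
  1010000 = 80  (range 65-90: uppercase, 80 - 65 = 15) → 'P'
= '6P'


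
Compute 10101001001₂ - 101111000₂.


Align and subtract column by column (LSB to MSB, borrowing when needed):
  10101001001
- 00101111000
  -----------
  col 0: (1 - 0 borrow-in) - 0 → 1 - 0 = 1, borrow out 0
  col 1: (0 - 0 borrow-in) - 0 → 0 - 0 = 0, borrow out 0
  col 2: (0 - 0 borrow-in) - 0 → 0 - 0 = 0, borrow out 0
  col 3: (1 - 0 borrow-in) - 1 → 1 - 1 = 0, borrow out 0
  col 4: (0 - 0 borrow-in) - 1 → borrow from next column: (0+2) - 1 = 1, borrow out 1
  col 5: (0 - 1 borrow-in) - 1 → borrow from next column: (-1+2) - 1 = 0, borrow out 1
  col 6: (1 - 1 borrow-in) - 1 → borrow from next column: (0+2) - 1 = 1, borrow out 1
  col 7: (0 - 1 borrow-in) - 0 → borrow from next column: (-1+2) - 0 = 1, borrow out 1
  col 8: (1 - 1 borrow-in) - 1 → borrow from next column: (0+2) - 1 = 1, borrow out 1
  col 9: (0 - 1 borrow-in) - 0 → borrow from next column: (-1+2) - 0 = 1, borrow out 1
  col 10: (1 - 1 borrow-in) - 0 → 0 - 0 = 0, borrow out 0
Reading bits MSB→LSB: 01111010001
Strip leading zeros: 1111010001
= 1111010001


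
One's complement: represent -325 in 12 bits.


Original: 000101000101
Invert all bits:
  bit 0: 0 → 1
  bit 1: 0 → 1
  bit 2: 0 → 1
  bit 3: 1 → 0
  bit 4: 0 → 1
  bit 5: 1 → 0
  bit 6: 0 → 1
  bit 7: 0 → 1
  bit 8: 0 → 1
  bit 9: 1 → 0
  bit 10: 0 → 1
  bit 11: 1 → 0
= 111010111010


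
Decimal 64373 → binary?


Divide by 2 repeatedly:
64373 ÷ 2 = 32186 remainder 1
32186 ÷ 2 = 16093 remainder 0
16093 ÷ 2 = 8046 remainder 1
8046 ÷ 2 = 4023 remainder 0
4023 ÷ 2 = 2011 remainder 1
2011 ÷ 2 = 1005 remainder 1
1005 ÷ 2 = 502 remainder 1
502 ÷ 2 = 251 remainder 0
251 ÷ 2 = 125 remainder 1
125 ÷ 2 = 62 remainder 1
62 ÷ 2 = 31 remainder 0
31 ÷ 2 = 15 remainder 1
15 ÷ 2 = 7 remainder 1
7 ÷ 2 = 3 remainder 1
3 ÷ 2 = 1 remainder 1
1 ÷ 2 = 0 remainder 1
Reading remainders bottom-up:
= 1111101101110101


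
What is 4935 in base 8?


Divide by 8 repeatedly:
4935 ÷ 8 = 616 remainder 7
616 ÷ 8 = 77 remainder 0
77 ÷ 8 = 9 remainder 5
9 ÷ 8 = 1 remainder 1
1 ÷ 8 = 0 remainder 1
Reading remainders bottom-up:
= 0o11507


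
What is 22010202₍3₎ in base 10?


Positional values (base 3):
  2 × 3^0 = 2 × 1 = 2
  0 × 3^1 = 0 × 3 = 0
  2 × 3^2 = 2 × 9 = 18
  0 × 3^3 = 0 × 27 = 0
  1 × 3^4 = 1 × 81 = 81
  0 × 3^5 = 0 × 243 = 0
  2 × 3^6 = 2 × 729 = 1458
  2 × 3^7 = 2 × 2187 = 4374
Sum = 2 + 0 + 18 + 0 + 81 + 0 + 1458 + 4374
= 5933


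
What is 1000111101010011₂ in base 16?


Group into 4-bit nibbles: 1000111101010011
  1000 = 8
  1111 = F
  0101 = 5
  0011 = 3
= 0x8F53


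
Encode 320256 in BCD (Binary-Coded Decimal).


Each digit → 4-bit binary:
  3 → 0011
  2 → 0010
  0 → 0000
  2 → 0010
  5 → 0101
  6 → 0110
= 0011 0010 0000 0010 0101 0110


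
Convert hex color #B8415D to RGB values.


Hex: #B8415D
R = B8₁₆ = 184
G = 41₁₆ = 65
B = 5D₁₆ = 93
= RGB(184, 65, 93)


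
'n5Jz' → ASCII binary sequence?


String: 'n5Jz'  (4 characters)
Per-character ASCII lookup:
  'n': lowercase starts at 97: 'n' = 97 + 13 = 110 → 1101110
  '5': digits start at 48: '5' = 48 + 5 = 53 → 110101
  'J': uppercase starts at 65: 'J' = 65 + 9 = 74 → 1001010
  'z': lowercase starts at 97: 'z' = 97 + 25 = 122 → 1111010
= 1101110 110101 1001010 1111010


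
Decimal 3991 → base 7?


Divide by 7 repeatedly:
3991 ÷ 7 = 570 remainder 1
570 ÷ 7 = 81 remainder 3
81 ÷ 7 = 11 remainder 4
11 ÷ 7 = 1 remainder 4
1 ÷ 7 = 0 remainder 1
Reading remainders bottom-up:
= 14431


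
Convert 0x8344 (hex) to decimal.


Positional values:
Position 0: 4 × 16^0 = 4 × 1 = 4
Position 1: 4 × 16^1 = 4 × 16 = 64
Position 2: 3 × 16^2 = 3 × 256 = 768
Position 3: 8 × 16^3 = 8 × 4096 = 32768
Sum = 4 + 64 + 768 + 32768
= 33604


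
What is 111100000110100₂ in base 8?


Group into 3-bit groups: 111100000110100
  111 = 7
  100 = 4
  000 = 0
  110 = 6
  100 = 4
= 0o74064


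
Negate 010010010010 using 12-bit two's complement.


Original: 010010010010
Step 1 - Invert all bits: 101101101101
Step 2 - Add 1: 101101101101 + 1
= 101101101110 (represents -1170)


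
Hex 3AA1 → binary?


Each hex digit → 4 binary bits:
  3 = 0011
  A = 1010
  A = 1010
  1 = 0001
Concatenate: 0011 1010 1010 0001
= 0011101010100001


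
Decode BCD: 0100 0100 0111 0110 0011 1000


Each 4-bit group → digit:
  0100 → 4
  0100 → 4
  0111 → 7
  0110 → 6
  0011 → 3
  1000 → 8
= 447638


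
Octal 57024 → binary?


Each octal digit → 3 binary bits:
  5 = 101
  7 = 111
  0 = 000
  2 = 010
  4 = 100
Concatenate: 101 111 000 010 100
= 101111000010100


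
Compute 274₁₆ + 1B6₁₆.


Align and add column by column (LSB to MSB, each column mod 16 with carry):
  0274
+ 01B6
  ----
  col 0: 4(4) + 6(6) + 0 (carry in) = 10 → A(10), carry out 0
  col 1: 7(7) + B(11) + 0 (carry in) = 18 → 2(2), carry out 1
  col 2: 2(2) + 1(1) + 1 (carry in) = 4 → 4(4), carry out 0
  col 3: 0(0) + 0(0) + 0 (carry in) = 0 → 0(0), carry out 0
Reading digits MSB→LSB: 042A
Strip leading zeros: 42A
= 0x42A


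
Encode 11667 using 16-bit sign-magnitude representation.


Sign bit: 0 (positive)
Magnitude: 11667 = 010110110010011
= 0010110110010011


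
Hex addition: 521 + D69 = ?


Align and add column by column (LSB to MSB, each column mod 16 with carry):
  0521
+ 0D69
  ----
  col 0: 1(1) + 9(9) + 0 (carry in) = 10 → A(10), carry out 0
  col 1: 2(2) + 6(6) + 0 (carry in) = 8 → 8(8), carry out 0
  col 2: 5(5) + D(13) + 0 (carry in) = 18 → 2(2), carry out 1
  col 3: 0(0) + 0(0) + 1 (carry in) = 1 → 1(1), carry out 0
Reading digits MSB→LSB: 128A
Strip leading zeros: 128A
= 0x128A


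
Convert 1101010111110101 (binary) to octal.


Group into 3-bit groups: 001101010111110101
  001 = 1
  101 = 5
  010 = 2
  111 = 7
  110 = 6
  101 = 5
= 0o152765


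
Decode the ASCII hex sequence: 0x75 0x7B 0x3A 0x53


Codes (hex): 0x75 0x7B 0x3A 0x53
Per-code ASCII lookup:
  0x75 = 117  (range 97-122: lowercase, 117 - 97 = 20) → 'u'
  0x7B = 123  (special character) → '{'
  0x3A = 58  (special character) → ':'
  0x53 = 83  (range 65-90: uppercase, 83 - 65 = 18) → 'S'
= 'u{:S'


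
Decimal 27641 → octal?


Divide by 8 repeatedly:
27641 ÷ 8 = 3455 remainder 1
3455 ÷ 8 = 431 remainder 7
431 ÷ 8 = 53 remainder 7
53 ÷ 8 = 6 remainder 5
6 ÷ 8 = 0 remainder 6
Reading remainders bottom-up:
= 0o65771


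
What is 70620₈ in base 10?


Positional values:
Position 0: 0 × 8^0 = 0
Position 1: 2 × 8^1 = 16
Position 2: 6 × 8^2 = 384
Position 3: 0 × 8^3 = 0
Position 4: 7 × 8^4 = 28672
Sum = 0 + 16 + 384 + 0 + 28672
= 29072


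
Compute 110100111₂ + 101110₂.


Align and add column by column (LSB to MSB, carry propagating):
  0110100111
+ 0000101110
  ----------
  col 0: 1 + 0 + 0 (carry in) = 1 → bit 1, carry out 0
  col 1: 1 + 1 + 0 (carry in) = 2 → bit 0, carry out 1
  col 2: 1 + 1 + 1 (carry in) = 3 → bit 1, carry out 1
  col 3: 0 + 1 + 1 (carry in) = 2 → bit 0, carry out 1
  col 4: 0 + 0 + 1 (carry in) = 1 → bit 1, carry out 0
  col 5: 1 + 1 + 0 (carry in) = 2 → bit 0, carry out 1
  col 6: 0 + 0 + 1 (carry in) = 1 → bit 1, carry out 0
  col 7: 1 + 0 + 0 (carry in) = 1 → bit 1, carry out 0
  col 8: 1 + 0 + 0 (carry in) = 1 → bit 1, carry out 0
  col 9: 0 + 0 + 0 (carry in) = 0 → bit 0, carry out 0
Reading bits MSB→LSB: 0111010101
Strip leading zeros: 111010101
= 111010101


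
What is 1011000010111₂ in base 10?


Positional values:
Bit 0: 1 × 2^0 = 1
Bit 1: 1 × 2^1 = 2
Bit 2: 1 × 2^2 = 4
Bit 4: 1 × 2^4 = 16
Bit 9: 1 × 2^9 = 512
Bit 10: 1 × 2^10 = 1024
Bit 12: 1 × 2^12 = 4096
Sum = 1 + 2 + 4 + 16 + 512 + 1024 + 4096
= 5655


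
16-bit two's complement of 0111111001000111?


Original: 0111111001000111
Step 1 - Invert all bits: 1000000110111000
Step 2 - Add 1: 1000000110111000 + 1
= 1000000110111001 (represents -32327)


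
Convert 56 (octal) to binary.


Each octal digit → 3 binary bits:
  5 = 101
  6 = 110
Concatenate: 101 110
= 101110


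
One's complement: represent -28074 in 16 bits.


Original: 0110110110101010
Invert all bits:
  bit 0: 0 → 1
  bit 1: 1 → 0
  bit 2: 1 → 0
  bit 3: 0 → 1
  bit 4: 1 → 0
  bit 5: 1 → 0
  bit 6: 0 → 1
  bit 7: 1 → 0
  bit 8: 1 → 0
  bit 9: 0 → 1
  bit 10: 1 → 0
  bit 11: 0 → 1
  bit 12: 1 → 0
  bit 13: 0 → 1
  bit 14: 1 → 0
  bit 15: 0 → 1
= 1001001001010101


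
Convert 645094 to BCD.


Each digit → 4-bit binary:
  6 → 0110
  4 → 0100
  5 → 0101
  0 → 0000
  9 → 1001
  4 → 0100
= 0110 0100 0101 0000 1001 0100


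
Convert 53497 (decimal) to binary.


Divide by 2 repeatedly:
53497 ÷ 2 = 26748 remainder 1
26748 ÷ 2 = 13374 remainder 0
13374 ÷ 2 = 6687 remainder 0
6687 ÷ 2 = 3343 remainder 1
3343 ÷ 2 = 1671 remainder 1
1671 ÷ 2 = 835 remainder 1
835 ÷ 2 = 417 remainder 1
417 ÷ 2 = 208 remainder 1
208 ÷ 2 = 104 remainder 0
104 ÷ 2 = 52 remainder 0
52 ÷ 2 = 26 remainder 0
26 ÷ 2 = 13 remainder 0
13 ÷ 2 = 6 remainder 1
6 ÷ 2 = 3 remainder 0
3 ÷ 2 = 1 remainder 1
1 ÷ 2 = 0 remainder 1
Reading remainders bottom-up:
= 1101000011111001


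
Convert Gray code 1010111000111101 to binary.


Gray code: 1010111000111101
MSB stays the same: 1
Each subsequent bit = prev_binary XOR current_gray:
  B[1] = 1 XOR 0 = 1
  B[2] = 1 XOR 1 = 0
  B[3] = 0 XOR 0 = 0
  B[4] = 0 XOR 1 = 1
  B[5] = 1 XOR 1 = 0
  B[6] = 0 XOR 1 = 1
  B[7] = 1 XOR 0 = 1
  B[8] = 1 XOR 0 = 1
  B[9] = 1 XOR 0 = 1
  B[10] = 1 XOR 1 = 0
  B[11] = 0 XOR 1 = 1
  B[12] = 1 XOR 1 = 0
  B[13] = 0 XOR 1 = 1
  B[14] = 1 XOR 0 = 1
  B[15] = 1 XOR 1 = 0
= 1100101111010110 (52182 decimal)


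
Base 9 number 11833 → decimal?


Positional values (base 9):
  3 × 9^0 = 3 × 1 = 3
  3 × 9^1 = 3 × 9 = 27
  8 × 9^2 = 8 × 81 = 648
  1 × 9^3 = 1 × 729 = 729
  1 × 9^4 = 1 × 6561 = 6561
Sum = 3 + 27 + 648 + 729 + 6561
= 7968


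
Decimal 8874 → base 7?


Divide by 7 repeatedly:
8874 ÷ 7 = 1267 remainder 5
1267 ÷ 7 = 181 remainder 0
181 ÷ 7 = 25 remainder 6
25 ÷ 7 = 3 remainder 4
3 ÷ 7 = 0 remainder 3
Reading remainders bottom-up:
= 34605


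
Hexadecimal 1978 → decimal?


Positional values:
Position 0: 8 × 16^0 = 8 × 1 = 8
Position 1: 7 × 16^1 = 7 × 16 = 112
Position 2: 9 × 16^2 = 9 × 256 = 2304
Position 3: 1 × 16^3 = 1 × 4096 = 4096
Sum = 8 + 112 + 2304 + 4096
= 6520


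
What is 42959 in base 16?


Divide by 16 repeatedly:
42959 ÷ 16 = 2684 remainder 15 (F)
2684 ÷ 16 = 167 remainder 12 (C)
167 ÷ 16 = 10 remainder 7 (7)
10 ÷ 16 = 0 remainder 10 (A)
Reading remainders bottom-up:
= 0xA7CF


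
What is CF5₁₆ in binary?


Each hex digit → 4 binary bits:
  C = 1100
  F = 1111
  5 = 0101
Concatenate: 1100 1111 0101
= 110011110101


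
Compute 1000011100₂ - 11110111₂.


Align and subtract column by column (LSB to MSB, borrowing when needed):
  1000011100
- 0011110111
  ----------
  col 0: (0 - 0 borrow-in) - 1 → borrow from next column: (0+2) - 1 = 1, borrow out 1
  col 1: (0 - 1 borrow-in) - 1 → borrow from next column: (-1+2) - 1 = 0, borrow out 1
  col 2: (1 - 1 borrow-in) - 1 → borrow from next column: (0+2) - 1 = 1, borrow out 1
  col 3: (1 - 1 borrow-in) - 0 → 0 - 0 = 0, borrow out 0
  col 4: (1 - 0 borrow-in) - 1 → 1 - 1 = 0, borrow out 0
  col 5: (0 - 0 borrow-in) - 1 → borrow from next column: (0+2) - 1 = 1, borrow out 1
  col 6: (0 - 1 borrow-in) - 1 → borrow from next column: (-1+2) - 1 = 0, borrow out 1
  col 7: (0 - 1 borrow-in) - 1 → borrow from next column: (-1+2) - 1 = 0, borrow out 1
  col 8: (0 - 1 borrow-in) - 0 → borrow from next column: (-1+2) - 0 = 1, borrow out 1
  col 9: (1 - 1 borrow-in) - 0 → 0 - 0 = 0, borrow out 0
Reading bits MSB→LSB: 0100100101
Strip leading zeros: 100100101
= 100100101


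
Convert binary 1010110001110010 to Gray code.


Binary: 1010110001110010
Gray code: G = B XOR (B >> 1)
B >> 1 = 0101011000111001
1010110001110010 XOR 0101011000111001:
  1 XOR 0 = 1
  0 XOR 1 = 1
  1 XOR 0 = 1
  0 XOR 1 = 1
  1 XOR 0 = 1
  1 XOR 1 = 0
  0 XOR 1 = 1
  0 XOR 0 = 0
  0 XOR 0 = 0
  1 XOR 0 = 1
  1 XOR 1 = 0
  1 XOR 1 = 0
  0 XOR 1 = 1
  0 XOR 0 = 0
  1 XOR 0 = 1
  0 XOR 1 = 1
= 1111101001001011


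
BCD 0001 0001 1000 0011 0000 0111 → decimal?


Each 4-bit group → digit:
  0001 → 1
  0001 → 1
  1000 → 8
  0011 → 3
  0000 → 0
  0111 → 7
= 118307


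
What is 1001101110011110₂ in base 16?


Group into 4-bit nibbles: 1001101110011110
  1001 = 9
  1011 = B
  1001 = 9
  1110 = E
= 0x9B9E


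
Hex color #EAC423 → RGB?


Hex: #EAC423
R = EA₁₆ = 234
G = C4₁₆ = 196
B = 23₁₆ = 35
= RGB(234, 196, 35)


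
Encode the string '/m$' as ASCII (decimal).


String: '/m$'  (3 characters)
Per-character ASCII lookup:
  '/': special character: '/' = 47
  'm': lowercase starts at 97: 'm' = 97 + 12 = 109
  '$': special character: '$' = 36
= 47 109 36


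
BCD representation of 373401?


Each digit → 4-bit binary:
  3 → 0011
  7 → 0111
  3 → 0011
  4 → 0100
  0 → 0000
  1 → 0001
= 0011 0111 0011 0100 0000 0001
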